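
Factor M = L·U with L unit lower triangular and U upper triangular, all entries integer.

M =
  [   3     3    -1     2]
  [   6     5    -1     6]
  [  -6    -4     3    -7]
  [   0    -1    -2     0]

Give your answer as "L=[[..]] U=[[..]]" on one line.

  r1 -= 2·r0 → [0,-1,1,2]
  r2 -= -2·r0 → [0,2,1,-3]
  r3 -= 0·r0 → [0,-1,-2,0]
  r2 -= -2·r1 → [0,0,3,1]
  r3 -= 1·r1 → [0,0,-3,-2]
  r3 -= -1·r2 → [0,0,0,-1]

L=[[1,0,0,0],[2,1,0,0],[-2,-2,1,0],[0,1,-1,1]] U=[[3,3,-1,2],[0,-1,1,2],[0,0,3,1],[0,0,0,-1]]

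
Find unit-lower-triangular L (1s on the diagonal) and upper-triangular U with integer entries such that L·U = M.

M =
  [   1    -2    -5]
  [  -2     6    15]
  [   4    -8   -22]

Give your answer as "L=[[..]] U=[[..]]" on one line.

  R1 -= -2·R0 → [0,2,5]
  R2 -= 4·R0 → [0,0,-2]
  R2 -= 0·R1 → [0,0,-2]

L=[[1,0,0],[-2,1,0],[4,0,1]] U=[[1,-2,-5],[0,2,5],[0,0,-2]]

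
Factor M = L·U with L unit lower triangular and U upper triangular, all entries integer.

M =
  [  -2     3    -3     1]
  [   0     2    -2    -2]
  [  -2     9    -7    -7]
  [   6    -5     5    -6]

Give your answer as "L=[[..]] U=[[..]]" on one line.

L=[[1,0,0,0],[0,1,0,0],[1,3,1,0],[-3,2,0,1]] U=[[-2,3,-3,1],[0,2,-2,-2],[0,0,2,-2],[0,0,0,1]]

  R1 -= 0·R0 → [0,2,-2,-2]
  R2 -= 1·R0 → [0,6,-4,-8]
  R3 -= -3·R0 → [0,4,-4,-3]
  R2 -= 3·R1 → [0,0,2,-2]
  R3 -= 2·R1 → [0,0,0,1]
  R3 -= 0·R2 → [0,0,0,1]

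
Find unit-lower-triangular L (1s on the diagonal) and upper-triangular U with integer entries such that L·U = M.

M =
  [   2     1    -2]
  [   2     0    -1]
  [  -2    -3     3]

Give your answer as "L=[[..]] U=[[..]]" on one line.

L=[[1,0,0],[1,1,0],[-1,2,1]] U=[[2,1,-2],[0,-1,1],[0,0,-1]]

  R1 -= 1·R0 → [0,-1,1]
  R2 -= -1·R0 → [0,-2,1]
  R2 -= 2·R1 → [0,0,-1]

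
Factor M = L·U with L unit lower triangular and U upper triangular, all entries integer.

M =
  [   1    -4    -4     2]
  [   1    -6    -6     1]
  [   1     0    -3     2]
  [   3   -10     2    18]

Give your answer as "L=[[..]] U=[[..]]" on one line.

  r1 -= 1·r0 → [0,-2,-2,-1]
  r2 -= 1·r0 → [0,4,1,0]
  r3 -= 3·r0 → [0,2,14,12]
  r2 -= -2·r1 → [0,0,-3,-2]
  r3 -= -1·r1 → [0,0,12,11]
  r3 -= -4·r2 → [0,0,0,3]

L=[[1,0,0,0],[1,1,0,0],[1,-2,1,0],[3,-1,-4,1]] U=[[1,-4,-4,2],[0,-2,-2,-1],[0,0,-3,-2],[0,0,0,3]]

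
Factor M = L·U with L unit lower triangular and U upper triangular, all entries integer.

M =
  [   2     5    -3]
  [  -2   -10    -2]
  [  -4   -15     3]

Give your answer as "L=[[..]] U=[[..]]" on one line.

L=[[1,0,0],[-1,1,0],[-2,1,1]] U=[[2,5,-3],[0,-5,-5],[0,0,2]]

  row1 -= -1·row0 → [0,-5,-5]
  row2 -= -2·row0 → [0,-5,-3]
  row2 -= 1·row1 → [0,0,2]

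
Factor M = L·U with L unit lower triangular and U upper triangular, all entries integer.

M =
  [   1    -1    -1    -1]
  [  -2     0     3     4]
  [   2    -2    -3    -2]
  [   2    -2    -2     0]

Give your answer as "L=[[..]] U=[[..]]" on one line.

L=[[1,0,0,0],[-2,1,0,0],[2,0,1,0],[2,0,0,1]] U=[[1,-1,-1,-1],[0,-2,1,2],[0,0,-1,0],[0,0,0,2]]

  row1 -= -2·row0 → [0,-2,1,2]
  row2 -= 2·row0 → [0,0,-1,0]
  row3 -= 2·row0 → [0,0,0,2]
  row2 -= 0·row1 → [0,0,-1,0]
  row3 -= 0·row1 → [0,0,0,2]
  row3 -= 0·row2 → [0,0,0,2]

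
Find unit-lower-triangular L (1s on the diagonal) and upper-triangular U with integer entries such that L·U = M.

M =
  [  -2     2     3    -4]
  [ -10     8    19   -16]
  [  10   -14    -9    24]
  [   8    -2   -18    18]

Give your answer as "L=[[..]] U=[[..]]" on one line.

  r1 -= 5·r0 → [0,-2,4,4]
  r2 -= -5·r0 → [0,-4,6,4]
  r3 -= -4·r0 → [0,6,-6,2]
  r2 -= 2·r1 → [0,0,-2,-4]
  r3 -= -3·r1 → [0,0,6,14]
  r3 -= -3·r2 → [0,0,0,2]

L=[[1,0,0,0],[5,1,0,0],[-5,2,1,0],[-4,-3,-3,1]] U=[[-2,2,3,-4],[0,-2,4,4],[0,0,-2,-4],[0,0,0,2]]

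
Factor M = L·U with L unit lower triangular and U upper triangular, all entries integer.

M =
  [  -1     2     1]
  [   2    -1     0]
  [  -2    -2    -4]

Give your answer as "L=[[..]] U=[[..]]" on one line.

L=[[1,0,0],[-2,1,0],[2,-2,1]] U=[[-1,2,1],[0,3,2],[0,0,-2]]

  R1 -= -2·R0 → [0,3,2]
  R2 -= 2·R0 → [0,-6,-6]
  R2 -= -2·R1 → [0,0,-2]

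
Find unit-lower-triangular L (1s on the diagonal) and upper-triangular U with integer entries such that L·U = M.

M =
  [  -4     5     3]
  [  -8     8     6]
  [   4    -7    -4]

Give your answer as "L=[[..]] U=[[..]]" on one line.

L=[[1,0,0],[2,1,0],[-1,1,1]] U=[[-4,5,3],[0,-2,0],[0,0,-1]]

  r1 -= 2·r0 → [0,-2,0]
  r2 -= -1·r0 → [0,-2,-1]
  r2 -= 1·r1 → [0,0,-1]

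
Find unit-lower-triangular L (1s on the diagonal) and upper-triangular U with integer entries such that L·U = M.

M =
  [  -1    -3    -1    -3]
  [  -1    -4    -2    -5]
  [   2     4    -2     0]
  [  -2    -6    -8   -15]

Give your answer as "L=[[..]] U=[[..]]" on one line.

  R1 -= 1·R0 → [0,-1,-1,-2]
  R2 -= -2·R0 → [0,-2,-4,-6]
  R3 -= 2·R0 → [0,0,-6,-9]
  R2 -= 2·R1 → [0,0,-2,-2]
  R3 -= 0·R1 → [0,0,-6,-9]
  R3 -= 3·R2 → [0,0,0,-3]

L=[[1,0,0,0],[1,1,0,0],[-2,2,1,0],[2,0,3,1]] U=[[-1,-3,-1,-3],[0,-1,-1,-2],[0,0,-2,-2],[0,0,0,-3]]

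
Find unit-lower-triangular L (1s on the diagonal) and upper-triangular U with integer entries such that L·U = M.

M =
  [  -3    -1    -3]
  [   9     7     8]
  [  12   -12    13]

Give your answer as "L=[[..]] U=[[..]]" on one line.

L=[[1,0,0],[-3,1,0],[-4,-4,1]] U=[[-3,-1,-3],[0,4,-1],[0,0,-3]]

  row1 -= -3·row0 → [0,4,-1]
  row2 -= -4·row0 → [0,-16,1]
  row2 -= -4·row1 → [0,0,-3]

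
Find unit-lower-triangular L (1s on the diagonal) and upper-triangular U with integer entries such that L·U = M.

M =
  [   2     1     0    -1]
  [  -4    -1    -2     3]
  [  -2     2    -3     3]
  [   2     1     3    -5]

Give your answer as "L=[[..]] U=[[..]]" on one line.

L=[[1,0,0,0],[-2,1,0,0],[-1,3,1,0],[1,0,1,1]] U=[[2,1,0,-1],[0,1,-2,1],[0,0,3,-1],[0,0,0,-3]]

  R1 -= -2·R0 → [0,1,-2,1]
  R2 -= -1·R0 → [0,3,-3,2]
  R3 -= 1·R0 → [0,0,3,-4]
  R2 -= 3·R1 → [0,0,3,-1]
  R3 -= 0·R1 → [0,0,3,-4]
  R3 -= 1·R2 → [0,0,0,-3]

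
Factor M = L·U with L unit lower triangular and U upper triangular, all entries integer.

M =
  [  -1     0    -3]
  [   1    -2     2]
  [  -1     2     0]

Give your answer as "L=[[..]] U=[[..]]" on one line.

  r1 -= -1·r0 → [0,-2,-1]
  r2 -= 1·r0 → [0,2,3]
  r2 -= -1·r1 → [0,0,2]

L=[[1,0,0],[-1,1,0],[1,-1,1]] U=[[-1,0,-3],[0,-2,-1],[0,0,2]]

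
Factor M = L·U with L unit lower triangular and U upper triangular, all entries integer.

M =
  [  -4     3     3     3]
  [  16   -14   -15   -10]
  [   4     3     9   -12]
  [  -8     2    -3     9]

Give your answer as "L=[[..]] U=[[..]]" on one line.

  r1 -= -4·r0 → [0,-2,-3,2]
  r2 -= -1·r0 → [0,6,12,-9]
  r3 -= 2·r0 → [0,-4,-9,3]
  r2 -= -3·r1 → [0,0,3,-3]
  r3 -= 2·r1 → [0,0,-3,-1]
  r3 -= -1·r2 → [0,0,0,-4]

L=[[1,0,0,0],[-4,1,0,0],[-1,-3,1,0],[2,2,-1,1]] U=[[-4,3,3,3],[0,-2,-3,2],[0,0,3,-3],[0,0,0,-4]]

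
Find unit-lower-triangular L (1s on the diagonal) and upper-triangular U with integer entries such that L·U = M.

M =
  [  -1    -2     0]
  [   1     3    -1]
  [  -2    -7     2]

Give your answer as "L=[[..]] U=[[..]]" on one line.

  row1 -= -1·row0 → [0,1,-1]
  row2 -= 2·row0 → [0,-3,2]
  row2 -= -3·row1 → [0,0,-1]

L=[[1,0,0],[-1,1,0],[2,-3,1]] U=[[-1,-2,0],[0,1,-1],[0,0,-1]]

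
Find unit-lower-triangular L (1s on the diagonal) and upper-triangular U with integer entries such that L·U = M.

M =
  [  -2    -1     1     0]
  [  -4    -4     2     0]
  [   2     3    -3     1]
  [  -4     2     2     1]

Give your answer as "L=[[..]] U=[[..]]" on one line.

  row1 -= 2·row0 → [0,-2,0,0]
  row2 -= -1·row0 → [0,2,-2,1]
  row3 -= 2·row0 → [0,4,0,1]
  row2 -= -1·row1 → [0,0,-2,1]
  row3 -= -2·row1 → [0,0,0,1]
  row3 -= 0·row2 → [0,0,0,1]

L=[[1,0,0,0],[2,1,0,0],[-1,-1,1,0],[2,-2,0,1]] U=[[-2,-1,1,0],[0,-2,0,0],[0,0,-2,1],[0,0,0,1]]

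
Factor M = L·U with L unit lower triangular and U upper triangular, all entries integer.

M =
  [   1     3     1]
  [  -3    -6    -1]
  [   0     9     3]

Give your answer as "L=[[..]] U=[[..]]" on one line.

L=[[1,0,0],[-3,1,0],[0,3,1]] U=[[1,3,1],[0,3,2],[0,0,-3]]

  r1 -= -3·r0 → [0,3,2]
  r2 -= 0·r0 → [0,9,3]
  r2 -= 3·r1 → [0,0,-3]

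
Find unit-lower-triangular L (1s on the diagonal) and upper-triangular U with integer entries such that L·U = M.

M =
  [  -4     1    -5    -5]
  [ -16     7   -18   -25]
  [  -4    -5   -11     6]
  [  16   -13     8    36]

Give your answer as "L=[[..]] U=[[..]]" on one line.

  row1 -= 4·row0 → [0,3,2,-5]
  row2 -= 1·row0 → [0,-6,-6,11]
  row3 -= -4·row0 → [0,-9,-12,16]
  row2 -= -2·row1 → [0,0,-2,1]
  row3 -= -3·row1 → [0,0,-6,1]
  row3 -= 3·row2 → [0,0,0,-2]

L=[[1,0,0,0],[4,1,0,0],[1,-2,1,0],[-4,-3,3,1]] U=[[-4,1,-5,-5],[0,3,2,-5],[0,0,-2,1],[0,0,0,-2]]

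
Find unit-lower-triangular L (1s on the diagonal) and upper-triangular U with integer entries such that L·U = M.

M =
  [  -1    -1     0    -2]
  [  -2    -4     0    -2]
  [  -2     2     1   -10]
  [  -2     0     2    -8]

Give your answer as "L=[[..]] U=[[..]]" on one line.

  row1 -= 2·row0 → [0,-2,0,2]
  row2 -= 2·row0 → [0,4,1,-6]
  row3 -= 2·row0 → [0,2,2,-4]
  row2 -= -2·row1 → [0,0,1,-2]
  row3 -= -1·row1 → [0,0,2,-2]
  row3 -= 2·row2 → [0,0,0,2]

L=[[1,0,0,0],[2,1,0,0],[2,-2,1,0],[2,-1,2,1]] U=[[-1,-1,0,-2],[0,-2,0,2],[0,0,1,-2],[0,0,0,2]]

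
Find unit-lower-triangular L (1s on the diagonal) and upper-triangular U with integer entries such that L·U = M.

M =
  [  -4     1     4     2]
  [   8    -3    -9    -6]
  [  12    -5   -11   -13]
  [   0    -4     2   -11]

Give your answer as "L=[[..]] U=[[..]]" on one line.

L=[[1,0,0,0],[-2,1,0,0],[-3,2,1,0],[0,4,2,1]] U=[[-4,1,4,2],[0,-1,-1,-2],[0,0,3,-3],[0,0,0,3]]

  row1 -= -2·row0 → [0,-1,-1,-2]
  row2 -= -3·row0 → [0,-2,1,-7]
  row3 -= 0·row0 → [0,-4,2,-11]
  row2 -= 2·row1 → [0,0,3,-3]
  row3 -= 4·row1 → [0,0,6,-3]
  row3 -= 2·row2 → [0,0,0,3]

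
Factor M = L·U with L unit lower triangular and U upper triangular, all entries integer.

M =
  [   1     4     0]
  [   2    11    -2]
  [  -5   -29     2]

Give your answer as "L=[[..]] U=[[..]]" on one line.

L=[[1,0,0],[2,1,0],[-5,-3,1]] U=[[1,4,0],[0,3,-2],[0,0,-4]]

  row1 -= 2·row0 → [0,3,-2]
  row2 -= -5·row0 → [0,-9,2]
  row2 -= -3·row1 → [0,0,-4]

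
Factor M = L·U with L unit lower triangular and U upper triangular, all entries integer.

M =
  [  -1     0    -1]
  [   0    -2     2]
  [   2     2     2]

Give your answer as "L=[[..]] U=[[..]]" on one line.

L=[[1,0,0],[0,1,0],[-2,-1,1]] U=[[-1,0,-1],[0,-2,2],[0,0,2]]

  R1 -= 0·R0 → [0,-2,2]
  R2 -= -2·R0 → [0,2,0]
  R2 -= -1·R1 → [0,0,2]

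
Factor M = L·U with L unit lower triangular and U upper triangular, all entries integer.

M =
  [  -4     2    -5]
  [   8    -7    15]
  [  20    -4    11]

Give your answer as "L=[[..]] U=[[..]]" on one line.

  R1 -= -2·R0 → [0,-3,5]
  R2 -= -5·R0 → [0,6,-14]
  R2 -= -2·R1 → [0,0,-4]

L=[[1,0,0],[-2,1,0],[-5,-2,1]] U=[[-4,2,-5],[0,-3,5],[0,0,-4]]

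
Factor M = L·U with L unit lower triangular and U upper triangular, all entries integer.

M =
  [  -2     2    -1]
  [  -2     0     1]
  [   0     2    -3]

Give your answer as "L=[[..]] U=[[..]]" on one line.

  r1 -= 1·r0 → [0,-2,2]
  r2 -= 0·r0 → [0,2,-3]
  r2 -= -1·r1 → [0,0,-1]

L=[[1,0,0],[1,1,0],[0,-1,1]] U=[[-2,2,-1],[0,-2,2],[0,0,-1]]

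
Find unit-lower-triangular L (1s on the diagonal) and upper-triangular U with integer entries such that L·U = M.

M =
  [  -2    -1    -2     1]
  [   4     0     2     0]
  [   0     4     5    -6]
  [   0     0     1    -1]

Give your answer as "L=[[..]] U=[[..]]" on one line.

  r1 -= -2·r0 → [0,-2,-2,2]
  r2 -= 0·r0 → [0,4,5,-6]
  r3 -= 0·r0 → [0,0,1,-1]
  r2 -= -2·r1 → [0,0,1,-2]
  r3 -= 0·r1 → [0,0,1,-1]
  r3 -= 1·r2 → [0,0,0,1]

L=[[1,0,0,0],[-2,1,0,0],[0,-2,1,0],[0,0,1,1]] U=[[-2,-1,-2,1],[0,-2,-2,2],[0,0,1,-2],[0,0,0,1]]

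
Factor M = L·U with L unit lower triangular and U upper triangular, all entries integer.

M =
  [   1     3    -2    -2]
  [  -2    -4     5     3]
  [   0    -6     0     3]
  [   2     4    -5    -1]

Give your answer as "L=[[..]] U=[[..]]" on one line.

  R1 -= -2·R0 → [0,2,1,-1]
  R2 -= 0·R0 → [0,-6,0,3]
  R3 -= 2·R0 → [0,-2,-1,3]
  R2 -= -3·R1 → [0,0,3,0]
  R3 -= -1·R1 → [0,0,0,2]
  R3 -= 0·R2 → [0,0,0,2]

L=[[1,0,0,0],[-2,1,0,0],[0,-3,1,0],[2,-1,0,1]] U=[[1,3,-2,-2],[0,2,1,-1],[0,0,3,0],[0,0,0,2]]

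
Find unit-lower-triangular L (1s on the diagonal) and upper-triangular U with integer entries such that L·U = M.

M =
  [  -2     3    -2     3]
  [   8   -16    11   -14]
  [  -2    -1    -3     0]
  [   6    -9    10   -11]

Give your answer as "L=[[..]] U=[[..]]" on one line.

L=[[1,0,0,0],[-4,1,0,0],[1,1,1,0],[-3,0,-1,1]] U=[[-2,3,-2,3],[0,-4,3,-2],[0,0,-4,-1],[0,0,0,-3]]

  r1 -= -4·r0 → [0,-4,3,-2]
  r2 -= 1·r0 → [0,-4,-1,-3]
  r3 -= -3·r0 → [0,0,4,-2]
  r2 -= 1·r1 → [0,0,-4,-1]
  r3 -= 0·r1 → [0,0,4,-2]
  r3 -= -1·r2 → [0,0,0,-3]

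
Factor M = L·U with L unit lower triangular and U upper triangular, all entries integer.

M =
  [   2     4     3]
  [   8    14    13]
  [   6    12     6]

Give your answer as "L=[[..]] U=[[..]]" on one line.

L=[[1,0,0],[4,1,0],[3,0,1]] U=[[2,4,3],[0,-2,1],[0,0,-3]]

  R1 -= 4·R0 → [0,-2,1]
  R2 -= 3·R0 → [0,0,-3]
  R2 -= 0·R1 → [0,0,-3]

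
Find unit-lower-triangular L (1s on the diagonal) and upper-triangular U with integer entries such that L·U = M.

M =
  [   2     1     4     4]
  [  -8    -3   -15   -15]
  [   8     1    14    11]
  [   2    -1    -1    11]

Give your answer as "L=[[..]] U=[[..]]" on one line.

L=[[1,0,0,0],[-4,1,0,0],[4,-3,1,0],[1,-2,-3,1]] U=[[2,1,4,4],[0,1,1,1],[0,0,1,-2],[0,0,0,3]]

  r1 -= -4·r0 → [0,1,1,1]
  r2 -= 4·r0 → [0,-3,-2,-5]
  r3 -= 1·r0 → [0,-2,-5,7]
  r2 -= -3·r1 → [0,0,1,-2]
  r3 -= -2·r1 → [0,0,-3,9]
  r3 -= -3·r2 → [0,0,0,3]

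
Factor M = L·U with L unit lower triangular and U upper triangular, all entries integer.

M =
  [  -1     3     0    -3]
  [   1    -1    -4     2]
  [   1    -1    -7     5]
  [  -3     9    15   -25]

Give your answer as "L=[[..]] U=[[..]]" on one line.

L=[[1,0,0,0],[-1,1,0,0],[-1,1,1,0],[3,0,-5,1]] U=[[-1,3,0,-3],[0,2,-4,-1],[0,0,-3,3],[0,0,0,-1]]

  R1 -= -1·R0 → [0,2,-4,-1]
  R2 -= -1·R0 → [0,2,-7,2]
  R3 -= 3·R0 → [0,0,15,-16]
  R2 -= 1·R1 → [0,0,-3,3]
  R3 -= 0·R1 → [0,0,15,-16]
  R3 -= -5·R2 → [0,0,0,-1]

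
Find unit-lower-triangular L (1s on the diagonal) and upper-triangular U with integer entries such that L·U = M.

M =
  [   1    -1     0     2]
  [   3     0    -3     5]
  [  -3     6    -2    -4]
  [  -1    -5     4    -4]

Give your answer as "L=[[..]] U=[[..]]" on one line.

  row1 -= 3·row0 → [0,3,-3,-1]
  row2 -= -3·row0 → [0,3,-2,2]
  row3 -= -1·row0 → [0,-6,4,-2]
  row2 -= 1·row1 → [0,0,1,3]
  row3 -= -2·row1 → [0,0,-2,-4]
  row3 -= -2·row2 → [0,0,0,2]

L=[[1,0,0,0],[3,1,0,0],[-3,1,1,0],[-1,-2,-2,1]] U=[[1,-1,0,2],[0,3,-3,-1],[0,0,1,3],[0,0,0,2]]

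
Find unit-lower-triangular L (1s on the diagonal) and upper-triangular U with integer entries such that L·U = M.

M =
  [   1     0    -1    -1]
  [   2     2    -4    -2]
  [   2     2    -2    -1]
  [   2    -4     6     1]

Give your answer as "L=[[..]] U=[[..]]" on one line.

  row1 -= 2·row0 → [0,2,-2,0]
  row2 -= 2·row0 → [0,2,0,1]
  row3 -= 2·row0 → [0,-4,8,3]
  row2 -= 1·row1 → [0,0,2,1]
  row3 -= -2·row1 → [0,0,4,3]
  row3 -= 2·row2 → [0,0,0,1]

L=[[1,0,0,0],[2,1,0,0],[2,1,1,0],[2,-2,2,1]] U=[[1,0,-1,-1],[0,2,-2,0],[0,0,2,1],[0,0,0,1]]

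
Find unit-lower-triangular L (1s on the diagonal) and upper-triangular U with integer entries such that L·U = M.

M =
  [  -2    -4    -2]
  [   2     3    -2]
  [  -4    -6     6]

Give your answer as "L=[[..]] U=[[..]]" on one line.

  row1 -= -1·row0 → [0,-1,-4]
  row2 -= 2·row0 → [0,2,10]
  row2 -= -2·row1 → [0,0,2]

L=[[1,0,0],[-1,1,0],[2,-2,1]] U=[[-2,-4,-2],[0,-1,-4],[0,0,2]]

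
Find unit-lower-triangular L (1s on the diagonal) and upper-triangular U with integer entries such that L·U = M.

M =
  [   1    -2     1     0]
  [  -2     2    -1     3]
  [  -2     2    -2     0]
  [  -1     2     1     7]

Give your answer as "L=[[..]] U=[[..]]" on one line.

  r1 -= -2·r0 → [0,-2,1,3]
  r2 -= -2·r0 → [0,-2,0,0]
  r3 -= -1·r0 → [0,0,2,7]
  r2 -= 1·r1 → [0,0,-1,-3]
  r3 -= 0·r1 → [0,0,2,7]
  r3 -= -2·r2 → [0,0,0,1]

L=[[1,0,0,0],[-2,1,0,0],[-2,1,1,0],[-1,0,-2,1]] U=[[1,-2,1,0],[0,-2,1,3],[0,0,-1,-3],[0,0,0,1]]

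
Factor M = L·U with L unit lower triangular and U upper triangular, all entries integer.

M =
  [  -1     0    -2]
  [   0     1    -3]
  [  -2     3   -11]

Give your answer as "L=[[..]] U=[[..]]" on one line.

  r1 -= 0·r0 → [0,1,-3]
  r2 -= 2·r0 → [0,3,-7]
  r2 -= 3·r1 → [0,0,2]

L=[[1,0,0],[0,1,0],[2,3,1]] U=[[-1,0,-2],[0,1,-3],[0,0,2]]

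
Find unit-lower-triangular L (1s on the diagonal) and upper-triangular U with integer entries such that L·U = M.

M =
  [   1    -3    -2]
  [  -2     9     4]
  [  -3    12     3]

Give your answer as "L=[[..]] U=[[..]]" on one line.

L=[[1,0,0],[-2,1,0],[-3,1,1]] U=[[1,-3,-2],[0,3,0],[0,0,-3]]

  r1 -= -2·r0 → [0,3,0]
  r2 -= -3·r0 → [0,3,-3]
  r2 -= 1·r1 → [0,0,-3]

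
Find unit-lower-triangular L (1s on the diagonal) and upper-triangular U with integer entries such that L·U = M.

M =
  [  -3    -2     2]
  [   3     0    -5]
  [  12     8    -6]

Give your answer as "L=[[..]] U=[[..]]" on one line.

L=[[1,0,0],[-1,1,0],[-4,0,1]] U=[[-3,-2,2],[0,-2,-3],[0,0,2]]

  row1 -= -1·row0 → [0,-2,-3]
  row2 -= -4·row0 → [0,0,2]
  row2 -= 0·row1 → [0,0,2]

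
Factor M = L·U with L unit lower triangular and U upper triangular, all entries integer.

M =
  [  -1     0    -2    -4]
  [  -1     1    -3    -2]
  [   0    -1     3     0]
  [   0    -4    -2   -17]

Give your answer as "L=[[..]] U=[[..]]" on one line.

  row1 -= 1·row0 → [0,1,-1,2]
  row2 -= 0·row0 → [0,-1,3,0]
  row3 -= 0·row0 → [0,-4,-2,-17]
  row2 -= -1·row1 → [0,0,2,2]
  row3 -= -4·row1 → [0,0,-6,-9]
  row3 -= -3·row2 → [0,0,0,-3]

L=[[1,0,0,0],[1,1,0,0],[0,-1,1,0],[0,-4,-3,1]] U=[[-1,0,-2,-4],[0,1,-1,2],[0,0,2,2],[0,0,0,-3]]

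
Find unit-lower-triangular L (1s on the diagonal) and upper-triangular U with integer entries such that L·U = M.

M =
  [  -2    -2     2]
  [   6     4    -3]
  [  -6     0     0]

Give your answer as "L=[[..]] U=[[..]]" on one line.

L=[[1,0,0],[-3,1,0],[3,-3,1]] U=[[-2,-2,2],[0,-2,3],[0,0,3]]

  row1 -= -3·row0 → [0,-2,3]
  row2 -= 3·row0 → [0,6,-6]
  row2 -= -3·row1 → [0,0,3]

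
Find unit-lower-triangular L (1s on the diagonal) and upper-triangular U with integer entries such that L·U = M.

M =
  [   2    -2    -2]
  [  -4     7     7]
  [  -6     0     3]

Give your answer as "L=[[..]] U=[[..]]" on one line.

  R1 -= -2·R0 → [0,3,3]
  R2 -= -3·R0 → [0,-6,-3]
  R2 -= -2·R1 → [0,0,3]

L=[[1,0,0],[-2,1,0],[-3,-2,1]] U=[[2,-2,-2],[0,3,3],[0,0,3]]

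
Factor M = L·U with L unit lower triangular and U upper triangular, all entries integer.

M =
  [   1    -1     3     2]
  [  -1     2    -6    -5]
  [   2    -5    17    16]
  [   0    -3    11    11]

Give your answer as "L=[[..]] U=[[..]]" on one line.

  r1 -= -1·r0 → [0,1,-3,-3]
  r2 -= 2·r0 → [0,-3,11,12]
  r3 -= 0·r0 → [0,-3,11,11]
  r2 -= -3·r1 → [0,0,2,3]
  r3 -= -3·r1 → [0,0,2,2]
  r3 -= 1·r2 → [0,0,0,-1]

L=[[1,0,0,0],[-1,1,0,0],[2,-3,1,0],[0,-3,1,1]] U=[[1,-1,3,2],[0,1,-3,-3],[0,0,2,3],[0,0,0,-1]]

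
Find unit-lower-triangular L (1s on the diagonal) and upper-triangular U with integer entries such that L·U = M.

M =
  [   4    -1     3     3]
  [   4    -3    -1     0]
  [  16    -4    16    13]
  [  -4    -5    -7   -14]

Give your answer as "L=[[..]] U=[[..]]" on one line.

  R1 -= 1·R0 → [0,-2,-4,-3]
  R2 -= 4·R0 → [0,0,4,1]
  R3 -= -1·R0 → [0,-6,-4,-11]
  R2 -= 0·R1 → [0,0,4,1]
  R3 -= 3·R1 → [0,0,8,-2]
  R3 -= 2·R2 → [0,0,0,-4]

L=[[1,0,0,0],[1,1,0,0],[4,0,1,0],[-1,3,2,1]] U=[[4,-1,3,3],[0,-2,-4,-3],[0,0,4,1],[0,0,0,-4]]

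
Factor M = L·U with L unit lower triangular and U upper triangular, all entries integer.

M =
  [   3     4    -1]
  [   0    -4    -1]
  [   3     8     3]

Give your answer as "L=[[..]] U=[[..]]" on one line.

  R1 -= 0·R0 → [0,-4,-1]
  R2 -= 1·R0 → [0,4,4]
  R2 -= -1·R1 → [0,0,3]

L=[[1,0,0],[0,1,0],[1,-1,1]] U=[[3,4,-1],[0,-4,-1],[0,0,3]]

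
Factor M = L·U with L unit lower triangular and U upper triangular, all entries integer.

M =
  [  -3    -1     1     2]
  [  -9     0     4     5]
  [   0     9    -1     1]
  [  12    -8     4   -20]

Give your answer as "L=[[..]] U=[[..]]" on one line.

L=[[1,0,0,0],[3,1,0,0],[0,3,1,0],[-4,-4,-3,1]] U=[[-3,-1,1,2],[0,3,1,-1],[0,0,-4,4],[0,0,0,-4]]

  row1 -= 3·row0 → [0,3,1,-1]
  row2 -= 0·row0 → [0,9,-1,1]
  row3 -= -4·row0 → [0,-12,8,-12]
  row2 -= 3·row1 → [0,0,-4,4]
  row3 -= -4·row1 → [0,0,12,-16]
  row3 -= -3·row2 → [0,0,0,-4]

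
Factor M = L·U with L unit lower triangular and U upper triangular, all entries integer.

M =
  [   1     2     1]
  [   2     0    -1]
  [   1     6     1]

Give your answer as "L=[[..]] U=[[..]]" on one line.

L=[[1,0,0],[2,1,0],[1,-1,1]] U=[[1,2,1],[0,-4,-3],[0,0,-3]]

  r1 -= 2·r0 → [0,-4,-3]
  r2 -= 1·r0 → [0,4,0]
  r2 -= -1·r1 → [0,0,-3]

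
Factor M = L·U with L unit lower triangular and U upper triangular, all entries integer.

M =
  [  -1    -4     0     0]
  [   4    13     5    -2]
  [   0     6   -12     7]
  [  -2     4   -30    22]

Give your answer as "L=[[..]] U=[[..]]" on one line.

  R1 -= -4·R0 → [0,-3,5,-2]
  R2 -= 0·R0 → [0,6,-12,7]
  R3 -= 2·R0 → [0,12,-30,22]
  R2 -= -2·R1 → [0,0,-2,3]
  R3 -= -4·R1 → [0,0,-10,14]
  R3 -= 5·R2 → [0,0,0,-1]

L=[[1,0,0,0],[-4,1,0,0],[0,-2,1,0],[2,-4,5,1]] U=[[-1,-4,0,0],[0,-3,5,-2],[0,0,-2,3],[0,0,0,-1]]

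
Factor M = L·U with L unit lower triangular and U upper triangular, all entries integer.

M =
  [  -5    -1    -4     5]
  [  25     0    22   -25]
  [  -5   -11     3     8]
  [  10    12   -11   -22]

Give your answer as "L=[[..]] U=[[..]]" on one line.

L=[[1,0,0,0],[-5,1,0,0],[1,2,1,0],[-2,-2,-5,1]] U=[[-5,-1,-4,5],[0,-5,2,0],[0,0,3,3],[0,0,0,3]]

  r1 -= -5·r0 → [0,-5,2,0]
  r2 -= 1·r0 → [0,-10,7,3]
  r3 -= -2·r0 → [0,10,-19,-12]
  r2 -= 2·r1 → [0,0,3,3]
  r3 -= -2·r1 → [0,0,-15,-12]
  r3 -= -5·r2 → [0,0,0,3]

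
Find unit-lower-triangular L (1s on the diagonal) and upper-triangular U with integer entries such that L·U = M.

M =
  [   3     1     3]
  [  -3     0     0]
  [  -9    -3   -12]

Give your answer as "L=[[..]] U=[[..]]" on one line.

L=[[1,0,0],[-1,1,0],[-3,0,1]] U=[[3,1,3],[0,1,3],[0,0,-3]]

  R1 -= -1·R0 → [0,1,3]
  R2 -= -3·R0 → [0,0,-3]
  R2 -= 0·R1 → [0,0,-3]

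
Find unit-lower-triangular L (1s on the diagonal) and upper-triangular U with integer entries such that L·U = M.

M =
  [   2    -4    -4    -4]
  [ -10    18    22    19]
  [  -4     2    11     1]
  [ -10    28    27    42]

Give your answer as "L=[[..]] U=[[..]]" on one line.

  r1 -= -5·r0 → [0,-2,2,-1]
  r2 -= -2·r0 → [0,-6,3,-7]
  r3 -= -5·r0 → [0,8,7,22]
  r2 -= 3·r1 → [0,0,-3,-4]
  r3 -= -4·r1 → [0,0,15,18]
  r3 -= -5·r2 → [0,0,0,-2]

L=[[1,0,0,0],[-5,1,0,0],[-2,3,1,0],[-5,-4,-5,1]] U=[[2,-4,-4,-4],[0,-2,2,-1],[0,0,-3,-4],[0,0,0,-2]]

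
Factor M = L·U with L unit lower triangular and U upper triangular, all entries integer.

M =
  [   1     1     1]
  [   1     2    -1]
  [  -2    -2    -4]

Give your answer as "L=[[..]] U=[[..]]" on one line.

L=[[1,0,0],[1,1,0],[-2,0,1]] U=[[1,1,1],[0,1,-2],[0,0,-2]]

  r1 -= 1·r0 → [0,1,-2]
  r2 -= -2·r0 → [0,0,-2]
  r2 -= 0·r1 → [0,0,-2]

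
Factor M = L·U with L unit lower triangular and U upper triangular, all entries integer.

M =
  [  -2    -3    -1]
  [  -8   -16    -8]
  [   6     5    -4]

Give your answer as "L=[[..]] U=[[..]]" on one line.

L=[[1,0,0],[4,1,0],[-3,1,1]] U=[[-2,-3,-1],[0,-4,-4],[0,0,-3]]

  R1 -= 4·R0 → [0,-4,-4]
  R2 -= -3·R0 → [0,-4,-7]
  R2 -= 1·R1 → [0,0,-3]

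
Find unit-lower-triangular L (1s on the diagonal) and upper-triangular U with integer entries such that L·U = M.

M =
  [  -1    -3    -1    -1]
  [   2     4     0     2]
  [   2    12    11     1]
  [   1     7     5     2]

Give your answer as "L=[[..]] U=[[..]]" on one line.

L=[[1,0,0,0],[-2,1,0,0],[-2,-3,1,0],[-1,-2,0,1]] U=[[-1,-3,-1,-1],[0,-2,-2,0],[0,0,3,-1],[0,0,0,1]]

  r1 -= -2·r0 → [0,-2,-2,0]
  r2 -= -2·r0 → [0,6,9,-1]
  r3 -= -1·r0 → [0,4,4,1]
  r2 -= -3·r1 → [0,0,3,-1]
  r3 -= -2·r1 → [0,0,0,1]
  r3 -= 0·r2 → [0,0,0,1]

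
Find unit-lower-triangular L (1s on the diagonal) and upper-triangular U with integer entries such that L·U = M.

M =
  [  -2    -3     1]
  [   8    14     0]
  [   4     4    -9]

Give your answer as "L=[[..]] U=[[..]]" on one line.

  row1 -= -4·row0 → [0,2,4]
  row2 -= -2·row0 → [0,-2,-7]
  row2 -= -1·row1 → [0,0,-3]

L=[[1,0,0],[-4,1,0],[-2,-1,1]] U=[[-2,-3,1],[0,2,4],[0,0,-3]]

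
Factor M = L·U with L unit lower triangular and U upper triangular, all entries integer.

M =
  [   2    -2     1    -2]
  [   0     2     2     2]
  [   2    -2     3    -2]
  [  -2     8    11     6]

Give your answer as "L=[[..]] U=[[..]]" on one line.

  r1 -= 0·r0 → [0,2,2,2]
  r2 -= 1·r0 → [0,0,2,0]
  r3 -= -1·r0 → [0,6,12,4]
  r2 -= 0·r1 → [0,0,2,0]
  r3 -= 3·r1 → [0,0,6,-2]
  r3 -= 3·r2 → [0,0,0,-2]

L=[[1,0,0,0],[0,1,0,0],[1,0,1,0],[-1,3,3,1]] U=[[2,-2,1,-2],[0,2,2,2],[0,0,2,0],[0,0,0,-2]]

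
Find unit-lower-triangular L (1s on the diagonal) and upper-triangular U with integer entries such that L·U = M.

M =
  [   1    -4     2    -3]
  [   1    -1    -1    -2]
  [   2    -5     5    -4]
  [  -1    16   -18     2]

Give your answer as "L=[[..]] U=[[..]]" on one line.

L=[[1,0,0,0],[1,1,0,0],[2,1,1,0],[-1,4,-1,1]] U=[[1,-4,2,-3],[0,3,-3,1],[0,0,4,1],[0,0,0,-4]]

  R1 -= 1·R0 → [0,3,-3,1]
  R2 -= 2·R0 → [0,3,1,2]
  R3 -= -1·R0 → [0,12,-16,-1]
  R2 -= 1·R1 → [0,0,4,1]
  R3 -= 4·R1 → [0,0,-4,-5]
  R3 -= -1·R2 → [0,0,0,-4]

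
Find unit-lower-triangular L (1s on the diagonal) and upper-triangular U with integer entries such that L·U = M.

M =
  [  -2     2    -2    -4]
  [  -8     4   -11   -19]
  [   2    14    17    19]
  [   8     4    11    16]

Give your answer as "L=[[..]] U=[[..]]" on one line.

L=[[1,0,0,0],[4,1,0,0],[-1,-4,1,0],[-4,-3,-2,1]] U=[[-2,2,-2,-4],[0,-4,-3,-3],[0,0,3,3],[0,0,0,-3]]

  row1 -= 4·row0 → [0,-4,-3,-3]
  row2 -= -1·row0 → [0,16,15,15]
  row3 -= -4·row0 → [0,12,3,0]
  row2 -= -4·row1 → [0,0,3,3]
  row3 -= -3·row1 → [0,0,-6,-9]
  row3 -= -2·row2 → [0,0,0,-3]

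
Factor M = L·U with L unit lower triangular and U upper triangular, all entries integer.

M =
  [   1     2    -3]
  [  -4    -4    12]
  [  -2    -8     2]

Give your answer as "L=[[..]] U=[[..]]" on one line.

L=[[1,0,0],[-4,1,0],[-2,-1,1]] U=[[1,2,-3],[0,4,0],[0,0,-4]]

  R1 -= -4·R0 → [0,4,0]
  R2 -= -2·R0 → [0,-4,-4]
  R2 -= -1·R1 → [0,0,-4]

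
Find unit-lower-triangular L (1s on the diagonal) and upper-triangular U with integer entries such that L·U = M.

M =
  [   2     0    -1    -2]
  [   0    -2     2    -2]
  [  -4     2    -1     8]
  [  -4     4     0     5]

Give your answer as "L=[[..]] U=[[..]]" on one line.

L=[[1,0,0,0],[0,1,0,0],[-2,-1,1,0],[-2,-2,-2,1]] U=[[2,0,-1,-2],[0,-2,2,-2],[0,0,-1,2],[0,0,0,1]]

  r1 -= 0·r0 → [0,-2,2,-2]
  r2 -= -2·r0 → [0,2,-3,4]
  r3 -= -2·r0 → [0,4,-2,1]
  r2 -= -1·r1 → [0,0,-1,2]
  r3 -= -2·r1 → [0,0,2,-3]
  r3 -= -2·r2 → [0,0,0,1]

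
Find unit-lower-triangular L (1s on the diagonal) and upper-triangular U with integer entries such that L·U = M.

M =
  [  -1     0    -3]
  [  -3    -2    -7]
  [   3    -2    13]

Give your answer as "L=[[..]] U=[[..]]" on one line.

  row1 -= 3·row0 → [0,-2,2]
  row2 -= -3·row0 → [0,-2,4]
  row2 -= 1·row1 → [0,0,2]

L=[[1,0,0],[3,1,0],[-3,1,1]] U=[[-1,0,-3],[0,-2,2],[0,0,2]]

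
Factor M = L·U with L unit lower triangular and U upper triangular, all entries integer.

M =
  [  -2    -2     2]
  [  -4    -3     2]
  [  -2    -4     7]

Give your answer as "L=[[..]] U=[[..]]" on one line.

  r1 -= 2·r0 → [0,1,-2]
  r2 -= 1·r0 → [0,-2,5]
  r2 -= -2·r1 → [0,0,1]

L=[[1,0,0],[2,1,0],[1,-2,1]] U=[[-2,-2,2],[0,1,-2],[0,0,1]]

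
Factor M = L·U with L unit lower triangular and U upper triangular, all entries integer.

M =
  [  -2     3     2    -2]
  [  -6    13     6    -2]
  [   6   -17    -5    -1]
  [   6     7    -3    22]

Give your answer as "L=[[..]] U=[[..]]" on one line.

L=[[1,0,0,0],[3,1,0,0],[-3,-2,1,0],[-3,4,3,1]] U=[[-2,3,2,-2],[0,4,0,4],[0,0,1,1],[0,0,0,-3]]

  r1 -= 3·r0 → [0,4,0,4]
  r2 -= -3·r0 → [0,-8,1,-7]
  r3 -= -3·r0 → [0,16,3,16]
  r2 -= -2·r1 → [0,0,1,1]
  r3 -= 4·r1 → [0,0,3,0]
  r3 -= 3·r2 → [0,0,0,-3]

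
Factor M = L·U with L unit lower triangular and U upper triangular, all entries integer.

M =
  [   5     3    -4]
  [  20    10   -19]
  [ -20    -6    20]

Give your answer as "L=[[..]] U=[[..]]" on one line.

L=[[1,0,0],[4,1,0],[-4,-3,1]] U=[[5,3,-4],[0,-2,-3],[0,0,-5]]

  row1 -= 4·row0 → [0,-2,-3]
  row2 -= -4·row0 → [0,6,4]
  row2 -= -3·row1 → [0,0,-5]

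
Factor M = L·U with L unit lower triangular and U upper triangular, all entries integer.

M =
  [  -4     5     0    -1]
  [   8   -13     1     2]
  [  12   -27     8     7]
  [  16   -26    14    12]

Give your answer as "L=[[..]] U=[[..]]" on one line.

L=[[1,0,0,0],[-2,1,0,0],[-3,4,1,0],[-4,2,3,1]] U=[[-4,5,0,-1],[0,-3,1,0],[0,0,4,4],[0,0,0,-4]]

  r1 -= -2·r0 → [0,-3,1,0]
  r2 -= -3·r0 → [0,-12,8,4]
  r3 -= -4·r0 → [0,-6,14,8]
  r2 -= 4·r1 → [0,0,4,4]
  r3 -= 2·r1 → [0,0,12,8]
  r3 -= 3·r2 → [0,0,0,-4]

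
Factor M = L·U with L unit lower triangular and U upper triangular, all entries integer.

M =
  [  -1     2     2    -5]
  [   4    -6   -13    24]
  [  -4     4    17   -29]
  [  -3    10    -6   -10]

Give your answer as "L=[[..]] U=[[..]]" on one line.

  r1 -= -4·r0 → [0,2,-5,4]
  r2 -= 4·r0 → [0,-4,9,-9]
  r3 -= 3·r0 → [0,4,-12,5]
  r2 -= -2·r1 → [0,0,-1,-1]
  r3 -= 2·r1 → [0,0,-2,-3]
  r3 -= 2·r2 → [0,0,0,-1]

L=[[1,0,0,0],[-4,1,0,0],[4,-2,1,0],[3,2,2,1]] U=[[-1,2,2,-5],[0,2,-5,4],[0,0,-1,-1],[0,0,0,-1]]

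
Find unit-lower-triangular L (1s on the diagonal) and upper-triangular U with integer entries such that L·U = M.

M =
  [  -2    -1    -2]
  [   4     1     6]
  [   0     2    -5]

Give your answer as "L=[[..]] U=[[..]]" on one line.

L=[[1,0,0],[-2,1,0],[0,-2,1]] U=[[-2,-1,-2],[0,-1,2],[0,0,-1]]

  r1 -= -2·r0 → [0,-1,2]
  r2 -= 0·r0 → [0,2,-5]
  r2 -= -2·r1 → [0,0,-1]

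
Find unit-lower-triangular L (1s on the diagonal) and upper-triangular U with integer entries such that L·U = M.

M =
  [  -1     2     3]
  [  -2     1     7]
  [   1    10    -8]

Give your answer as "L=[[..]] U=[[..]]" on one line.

L=[[1,0,0],[2,1,0],[-1,-4,1]] U=[[-1,2,3],[0,-3,1],[0,0,-1]]

  r1 -= 2·r0 → [0,-3,1]
  r2 -= -1·r0 → [0,12,-5]
  r2 -= -4·r1 → [0,0,-1]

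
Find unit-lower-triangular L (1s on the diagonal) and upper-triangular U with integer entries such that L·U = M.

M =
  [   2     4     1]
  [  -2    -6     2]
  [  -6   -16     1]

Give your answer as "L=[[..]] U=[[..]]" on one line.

  row1 -= -1·row0 → [0,-2,3]
  row2 -= -3·row0 → [0,-4,4]
  row2 -= 2·row1 → [0,0,-2]

L=[[1,0,0],[-1,1,0],[-3,2,1]] U=[[2,4,1],[0,-2,3],[0,0,-2]]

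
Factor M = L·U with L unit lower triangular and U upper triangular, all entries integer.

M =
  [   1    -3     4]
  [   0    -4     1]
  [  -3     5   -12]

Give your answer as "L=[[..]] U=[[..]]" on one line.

  r1 -= 0·r0 → [0,-4,1]
  r2 -= -3·r0 → [0,-4,0]
  r2 -= 1·r1 → [0,0,-1]

L=[[1,0,0],[0,1,0],[-3,1,1]] U=[[1,-3,4],[0,-4,1],[0,0,-1]]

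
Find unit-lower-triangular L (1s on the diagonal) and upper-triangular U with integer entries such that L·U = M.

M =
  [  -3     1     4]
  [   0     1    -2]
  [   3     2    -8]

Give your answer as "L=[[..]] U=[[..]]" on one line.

  R1 -= 0·R0 → [0,1,-2]
  R2 -= -1·R0 → [0,3,-4]
  R2 -= 3·R1 → [0,0,2]

L=[[1,0,0],[0,1,0],[-1,3,1]] U=[[-3,1,4],[0,1,-2],[0,0,2]]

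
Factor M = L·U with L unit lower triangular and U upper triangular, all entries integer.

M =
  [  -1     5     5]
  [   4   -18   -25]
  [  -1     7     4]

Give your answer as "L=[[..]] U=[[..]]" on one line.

L=[[1,0,0],[-4,1,0],[1,1,1]] U=[[-1,5,5],[0,2,-5],[0,0,4]]

  row1 -= -4·row0 → [0,2,-5]
  row2 -= 1·row0 → [0,2,-1]
  row2 -= 1·row1 → [0,0,4]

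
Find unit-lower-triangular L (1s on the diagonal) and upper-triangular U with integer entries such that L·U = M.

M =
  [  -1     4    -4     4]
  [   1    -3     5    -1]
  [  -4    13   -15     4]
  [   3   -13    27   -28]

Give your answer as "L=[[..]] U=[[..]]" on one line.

L=[[1,0,0,0],[-1,1,0,0],[4,-3,1,0],[-3,-1,4,1]] U=[[-1,4,-4,4],[0,1,1,3],[0,0,4,-3],[0,0,0,-1]]

  row1 -= -1·row0 → [0,1,1,3]
  row2 -= 4·row0 → [0,-3,1,-12]
  row3 -= -3·row0 → [0,-1,15,-16]
  row2 -= -3·row1 → [0,0,4,-3]
  row3 -= -1·row1 → [0,0,16,-13]
  row3 -= 4·row2 → [0,0,0,-1]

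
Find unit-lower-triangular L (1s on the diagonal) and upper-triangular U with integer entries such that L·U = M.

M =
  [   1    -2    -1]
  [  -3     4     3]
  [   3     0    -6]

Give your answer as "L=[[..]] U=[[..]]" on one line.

L=[[1,0,0],[-3,1,0],[3,-3,1]] U=[[1,-2,-1],[0,-2,0],[0,0,-3]]

  R1 -= -3·R0 → [0,-2,0]
  R2 -= 3·R0 → [0,6,-3]
  R2 -= -3·R1 → [0,0,-3]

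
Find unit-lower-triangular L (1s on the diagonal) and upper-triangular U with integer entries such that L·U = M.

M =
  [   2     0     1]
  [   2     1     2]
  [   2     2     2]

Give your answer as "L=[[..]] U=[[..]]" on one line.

L=[[1,0,0],[1,1,0],[1,2,1]] U=[[2,0,1],[0,1,1],[0,0,-1]]

  R1 -= 1·R0 → [0,1,1]
  R2 -= 1·R0 → [0,2,1]
  R2 -= 2·R1 → [0,0,-1]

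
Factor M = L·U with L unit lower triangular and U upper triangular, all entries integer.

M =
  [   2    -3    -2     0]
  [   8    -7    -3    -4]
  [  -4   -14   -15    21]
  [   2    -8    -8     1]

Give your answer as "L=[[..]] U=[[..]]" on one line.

L=[[1,0,0,0],[4,1,0,0],[-2,-4,1,0],[1,-1,-1,1]] U=[[2,-3,-2,0],[0,5,5,-4],[0,0,1,5],[0,0,0,2]]

  R1 -= 4·R0 → [0,5,5,-4]
  R2 -= -2·R0 → [0,-20,-19,21]
  R3 -= 1·R0 → [0,-5,-6,1]
  R2 -= -4·R1 → [0,0,1,5]
  R3 -= -1·R1 → [0,0,-1,-3]
  R3 -= -1·R2 → [0,0,0,2]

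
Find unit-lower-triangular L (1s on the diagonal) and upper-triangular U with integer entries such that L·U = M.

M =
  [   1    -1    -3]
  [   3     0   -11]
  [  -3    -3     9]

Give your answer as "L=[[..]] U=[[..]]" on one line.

  r1 -= 3·r0 → [0,3,-2]
  r2 -= -3·r0 → [0,-6,0]
  r2 -= -2·r1 → [0,0,-4]

L=[[1,0,0],[3,1,0],[-3,-2,1]] U=[[1,-1,-3],[0,3,-2],[0,0,-4]]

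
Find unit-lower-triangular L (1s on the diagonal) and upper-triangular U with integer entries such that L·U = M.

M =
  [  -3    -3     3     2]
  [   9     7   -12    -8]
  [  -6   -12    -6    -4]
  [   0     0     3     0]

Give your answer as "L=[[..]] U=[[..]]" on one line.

L=[[1,0,0,0],[-3,1,0,0],[2,3,1,0],[0,0,-1,1]] U=[[-3,-3,3,2],[0,-2,-3,-2],[0,0,-3,-2],[0,0,0,-2]]

  r1 -= -3·r0 → [0,-2,-3,-2]
  r2 -= 2·r0 → [0,-6,-12,-8]
  r3 -= 0·r0 → [0,0,3,0]
  r2 -= 3·r1 → [0,0,-3,-2]
  r3 -= 0·r1 → [0,0,3,0]
  r3 -= -1·r2 → [0,0,0,-2]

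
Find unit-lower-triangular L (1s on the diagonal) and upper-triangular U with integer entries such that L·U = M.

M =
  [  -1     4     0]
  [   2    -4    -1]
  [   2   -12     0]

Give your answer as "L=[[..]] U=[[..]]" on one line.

L=[[1,0,0],[-2,1,0],[-2,-1,1]] U=[[-1,4,0],[0,4,-1],[0,0,-1]]

  r1 -= -2·r0 → [0,4,-1]
  r2 -= -2·r0 → [0,-4,0]
  r2 -= -1·r1 → [0,0,-1]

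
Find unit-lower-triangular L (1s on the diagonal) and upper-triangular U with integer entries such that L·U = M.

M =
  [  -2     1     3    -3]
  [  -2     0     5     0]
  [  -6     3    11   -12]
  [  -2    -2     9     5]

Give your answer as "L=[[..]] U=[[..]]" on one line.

L=[[1,0,0,0],[1,1,0,0],[3,0,1,0],[1,3,0,1]] U=[[-2,1,3,-3],[0,-1,2,3],[0,0,2,-3],[0,0,0,-1]]

  r1 -= 1·r0 → [0,-1,2,3]
  r2 -= 3·r0 → [0,0,2,-3]
  r3 -= 1·r0 → [0,-3,6,8]
  r2 -= 0·r1 → [0,0,2,-3]
  r3 -= 3·r1 → [0,0,0,-1]
  r3 -= 0·r2 → [0,0,0,-1]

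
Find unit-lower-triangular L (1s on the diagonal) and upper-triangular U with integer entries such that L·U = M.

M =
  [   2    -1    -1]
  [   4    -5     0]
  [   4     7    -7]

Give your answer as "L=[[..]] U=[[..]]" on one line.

  row1 -= 2·row0 → [0,-3,2]
  row2 -= 2·row0 → [0,9,-5]
  row2 -= -3·row1 → [0,0,1]

L=[[1,0,0],[2,1,0],[2,-3,1]] U=[[2,-1,-1],[0,-3,2],[0,0,1]]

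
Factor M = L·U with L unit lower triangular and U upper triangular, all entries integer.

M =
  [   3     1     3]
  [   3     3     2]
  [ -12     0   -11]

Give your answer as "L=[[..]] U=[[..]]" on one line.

  R1 -= 1·R0 → [0,2,-1]
  R2 -= -4·R0 → [0,4,1]
  R2 -= 2·R1 → [0,0,3]

L=[[1,0,0],[1,1,0],[-4,2,1]] U=[[3,1,3],[0,2,-1],[0,0,3]]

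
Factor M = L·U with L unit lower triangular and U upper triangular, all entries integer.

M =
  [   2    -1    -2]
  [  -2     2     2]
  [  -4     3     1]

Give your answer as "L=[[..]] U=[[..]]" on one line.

L=[[1,0,0],[-1,1,0],[-2,1,1]] U=[[2,-1,-2],[0,1,0],[0,0,-3]]

  r1 -= -1·r0 → [0,1,0]
  r2 -= -2·r0 → [0,1,-3]
  r2 -= 1·r1 → [0,0,-3]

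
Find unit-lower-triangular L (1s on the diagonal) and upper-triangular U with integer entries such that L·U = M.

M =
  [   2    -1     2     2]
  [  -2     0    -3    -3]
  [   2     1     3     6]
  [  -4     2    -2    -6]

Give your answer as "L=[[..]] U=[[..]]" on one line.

L=[[1,0,0,0],[-1,1,0,0],[1,-2,1,0],[-2,0,-2,1]] U=[[2,-1,2,2],[0,-1,-1,-1],[0,0,-1,2],[0,0,0,2]]

  row1 -= -1·row0 → [0,-1,-1,-1]
  row2 -= 1·row0 → [0,2,1,4]
  row3 -= -2·row0 → [0,0,2,-2]
  row2 -= -2·row1 → [0,0,-1,2]
  row3 -= 0·row1 → [0,0,2,-2]
  row3 -= -2·row2 → [0,0,0,2]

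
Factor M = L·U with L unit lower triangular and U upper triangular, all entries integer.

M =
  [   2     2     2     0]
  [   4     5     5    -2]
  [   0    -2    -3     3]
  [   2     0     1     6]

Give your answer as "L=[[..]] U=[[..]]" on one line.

L=[[1,0,0,0],[2,1,0,0],[0,-2,1,0],[1,-2,-1,1]] U=[[2,2,2,0],[0,1,1,-2],[0,0,-1,-1],[0,0,0,1]]

  R1 -= 2·R0 → [0,1,1,-2]
  R2 -= 0·R0 → [0,-2,-3,3]
  R3 -= 1·R0 → [0,-2,-1,6]
  R2 -= -2·R1 → [0,0,-1,-1]
  R3 -= -2·R1 → [0,0,1,2]
  R3 -= -1·R2 → [0,0,0,1]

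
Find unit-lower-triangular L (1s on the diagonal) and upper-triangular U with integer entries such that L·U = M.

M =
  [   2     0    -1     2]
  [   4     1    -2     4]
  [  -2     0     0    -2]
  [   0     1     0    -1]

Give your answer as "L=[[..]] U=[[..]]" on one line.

  row1 -= 2·row0 → [0,1,0,0]
  row2 -= -1·row0 → [0,0,-1,0]
  row3 -= 0·row0 → [0,1,0,-1]
  row2 -= 0·row1 → [0,0,-1,0]
  row3 -= 1·row1 → [0,0,0,-1]
  row3 -= 0·row2 → [0,0,0,-1]

L=[[1,0,0,0],[2,1,0,0],[-1,0,1,0],[0,1,0,1]] U=[[2,0,-1,2],[0,1,0,0],[0,0,-1,0],[0,0,0,-1]]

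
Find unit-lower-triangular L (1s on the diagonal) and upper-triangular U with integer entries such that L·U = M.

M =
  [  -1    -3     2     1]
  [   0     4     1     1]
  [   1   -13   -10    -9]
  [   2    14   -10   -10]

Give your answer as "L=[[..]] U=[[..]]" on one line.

L=[[1,0,0,0],[0,1,0,0],[-1,-4,1,0],[-2,2,2,1]] U=[[-1,-3,2,1],[0,4,1,1],[0,0,-4,-4],[0,0,0,-2]]

  row1 -= 0·row0 → [0,4,1,1]
  row2 -= -1·row0 → [0,-16,-8,-8]
  row3 -= -2·row0 → [0,8,-6,-8]
  row2 -= -4·row1 → [0,0,-4,-4]
  row3 -= 2·row1 → [0,0,-8,-10]
  row3 -= 2·row2 → [0,0,0,-2]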